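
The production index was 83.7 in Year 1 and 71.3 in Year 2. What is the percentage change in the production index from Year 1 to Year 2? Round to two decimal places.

-14.81%

Change = (71.3 − 83.7) / 83.7 × 100
       = -12.4 / 83.7 × 100 = -14.8148%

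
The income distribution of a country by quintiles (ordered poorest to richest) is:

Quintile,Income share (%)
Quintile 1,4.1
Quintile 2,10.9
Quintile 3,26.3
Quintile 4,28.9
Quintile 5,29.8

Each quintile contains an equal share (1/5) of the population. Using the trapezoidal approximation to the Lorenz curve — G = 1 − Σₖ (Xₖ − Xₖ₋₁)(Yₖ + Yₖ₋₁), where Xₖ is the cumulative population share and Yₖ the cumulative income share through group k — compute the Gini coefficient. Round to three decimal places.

Cumulative income shares Yₖ: 0.0410, 0.1500, 0.4130, 0.7020, 1.0000
Σ (Xₖ−Xₖ₋₁)(Yₖ+Yₖ₋₁) = (1/5)(0.0410+0.0000) + (1/5)(0.1500+0.0410) + (1/5)(0.4130+0.1500) + (1/5)(0.7020+0.4130) + (1/5)(1.0000+0.7020)
  = 0.0082 + 0.0382 + 0.1126 + 0.2230 + 0.3404 = 0.7224
G = 1 − 0.7224 = 0.2776

0.278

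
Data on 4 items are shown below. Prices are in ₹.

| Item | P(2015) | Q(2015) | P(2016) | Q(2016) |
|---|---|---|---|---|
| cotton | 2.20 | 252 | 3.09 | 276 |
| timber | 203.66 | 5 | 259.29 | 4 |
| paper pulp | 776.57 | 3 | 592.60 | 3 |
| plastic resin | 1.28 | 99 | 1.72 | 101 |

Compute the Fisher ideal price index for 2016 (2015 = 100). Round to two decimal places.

Laspeyres component (base-period weights):
ΣP(2016)Q(2015) = 3.09×252 + 259.29×5 + 592.60×3 + 1.72×99 = 778.68 + 1296.45 + 1777.8 + 170.28 = 4023.21
ΣP(2015)Q(2015) = 2.20×252 + 203.66×5 + 776.57×3 + 1.28×99 = 554.4 + 1018.3 + 2329.71 + 126.72 = 4029.13
L = 4023.21 / 4029.13 × 100 = 99.8531
Paasche component (current-period weights):
ΣP(2016)Q(2016) = 3.09×276 + 259.29×4 + 592.60×3 + 1.72×101 = 852.84 + 1037.16 + 1777.8 + 173.72 = 3841.52
ΣP(2015)Q(2016) = 2.20×276 + 203.66×4 + 776.57×3 + 1.28×101 = 607.2 + 814.64 + 2329.71 + 129.28 = 3880.83
P = 3841.52 / 3880.83 × 100 = 98.9871
Fisher = √(L × P) = √(99.8531 × 98.9871) = 99.4191

99.42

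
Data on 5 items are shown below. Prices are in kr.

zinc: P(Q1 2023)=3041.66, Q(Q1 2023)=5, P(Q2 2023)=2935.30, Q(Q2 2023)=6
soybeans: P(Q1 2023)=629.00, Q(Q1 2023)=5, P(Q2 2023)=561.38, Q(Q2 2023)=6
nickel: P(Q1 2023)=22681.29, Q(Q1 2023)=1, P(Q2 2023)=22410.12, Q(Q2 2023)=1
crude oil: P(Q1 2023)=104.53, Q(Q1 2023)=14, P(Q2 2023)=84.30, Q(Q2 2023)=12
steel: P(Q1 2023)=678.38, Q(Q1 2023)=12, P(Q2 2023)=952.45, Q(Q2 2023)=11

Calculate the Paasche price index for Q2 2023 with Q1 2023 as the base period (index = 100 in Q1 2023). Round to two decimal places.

Paasche price index uses current-period quantities as weights.
ΣP(Q2 2023)·Q(Q2 2023) = 2935.30×6 + 561.38×6 + 22410.12×1 + 84.30×12 + 952.45×11 = 17611.8 + 3368.28 + 22410.12 + 1011.6 + 10476.95 = 54878.75
ΣP(Q1 2023)·Q(Q2 2023) = 3041.66×6 + 629.00×6 + 22681.29×1 + 104.53×12 + 678.38×11 = 18249.96 + 3774 + 22681.29 + 1254.36 + 7462.18 = 53421.79
Index = 54878.75 / 53421.79 × 100 = 102.7273

102.73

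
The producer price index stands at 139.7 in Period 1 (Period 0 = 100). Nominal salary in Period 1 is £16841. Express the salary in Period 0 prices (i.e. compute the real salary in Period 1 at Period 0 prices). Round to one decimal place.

Real = Nominal ÷ (Index/100) = 16841 ÷ (139.7/100)
     = 16841 ÷ 1.397 = 12055.1181

12055.1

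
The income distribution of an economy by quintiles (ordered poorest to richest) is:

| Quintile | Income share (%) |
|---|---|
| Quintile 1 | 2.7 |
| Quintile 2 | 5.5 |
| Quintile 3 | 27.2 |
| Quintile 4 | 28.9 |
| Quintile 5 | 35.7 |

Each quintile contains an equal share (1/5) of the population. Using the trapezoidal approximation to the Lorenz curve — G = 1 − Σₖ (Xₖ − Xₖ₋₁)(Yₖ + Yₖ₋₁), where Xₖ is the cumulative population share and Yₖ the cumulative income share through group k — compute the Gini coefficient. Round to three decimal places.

Cumulative income shares Yₖ: 0.0270, 0.0820, 0.3540, 0.6430, 1.0000
Σ (Xₖ−Xₖ₋₁)(Yₖ+Yₖ₋₁) = (1/5)(0.0270+0.0000) + (1/5)(0.0820+0.0270) + (1/5)(0.3540+0.0820) + (1/5)(0.6430+0.3540) + (1/5)(1.0000+0.6430)
  = 0.0054 + 0.0218 + 0.0872 + 0.1994 + 0.3286 = 0.6424
G = 1 − 0.6424 = 0.3576

0.358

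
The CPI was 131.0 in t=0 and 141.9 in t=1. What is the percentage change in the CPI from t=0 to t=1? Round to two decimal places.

Change = (141.9 − 131.0) / 131.0 × 100
       = 10.9 / 131.0 × 100 = 8.3206%

8.32%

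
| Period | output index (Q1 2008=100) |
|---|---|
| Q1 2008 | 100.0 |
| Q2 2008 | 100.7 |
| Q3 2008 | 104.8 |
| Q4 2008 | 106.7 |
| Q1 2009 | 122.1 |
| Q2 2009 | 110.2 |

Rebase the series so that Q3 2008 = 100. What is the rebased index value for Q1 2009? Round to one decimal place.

Rebased(Q1 2009) = 122.1 / 104.8 × 100 = 116.5076

116.5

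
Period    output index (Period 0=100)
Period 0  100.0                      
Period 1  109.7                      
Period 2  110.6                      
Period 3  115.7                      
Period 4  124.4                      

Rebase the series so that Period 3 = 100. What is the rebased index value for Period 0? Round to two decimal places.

Rebased(Period 0) = 100.0 / 115.7 × 100 = 86.4304

86.43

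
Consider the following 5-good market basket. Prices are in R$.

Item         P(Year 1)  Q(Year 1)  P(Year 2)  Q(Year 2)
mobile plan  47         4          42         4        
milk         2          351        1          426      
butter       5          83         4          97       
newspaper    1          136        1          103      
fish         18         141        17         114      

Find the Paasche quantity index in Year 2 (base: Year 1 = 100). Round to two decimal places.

Paasche quantity index uses current-period prices as weights.
ΣP(Year 2)·Q(Year 2) = 42×4 + 1×426 + 4×97 + 1×103 + 17×114 = 168 + 426 + 388 + 103 + 1938 = 3023
ΣP(Year 2)·Q(Year 1) = 42×4 + 1×351 + 4×83 + 1×136 + 17×141 = 168 + 351 + 332 + 136 + 2397 = 3384
Index = 3023 / 3384 × 100 = 89.3322

89.33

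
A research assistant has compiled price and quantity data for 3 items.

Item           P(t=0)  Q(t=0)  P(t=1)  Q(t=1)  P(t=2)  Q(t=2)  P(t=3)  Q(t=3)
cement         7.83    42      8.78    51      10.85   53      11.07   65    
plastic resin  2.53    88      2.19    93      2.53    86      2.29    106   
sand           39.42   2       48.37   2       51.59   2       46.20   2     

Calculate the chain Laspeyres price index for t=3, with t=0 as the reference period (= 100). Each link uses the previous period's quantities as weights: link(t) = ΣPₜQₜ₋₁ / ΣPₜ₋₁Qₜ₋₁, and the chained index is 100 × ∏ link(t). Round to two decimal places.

121.72

Link t=0→t=1:
ΣP(t=1)Q(t=0) = 8.78×42 + 2.19×88 + 48.37×2 = 368.76 + 192.72 + 96.74 = 658.22
ΣP(t=0)Q(t=0) = 7.83×42 + 2.53×88 + 39.42×2 = 328.86 + 222.64 + 78.84 = 630.34
link = 658.22/630.34 = 1.044230
Link t=1→t=2:
ΣP(t=2)Q(t=1) = 10.85×51 + 2.53×93 + 51.59×2 = 553.35 + 235.29 + 103.18 = 891.82
ΣP(t=1)Q(t=1) = 8.78×51 + 2.19×93 + 48.37×2 = 447.78 + 203.67 + 96.74 = 748.19
link = 891.82/748.19 = 1.191970
Link t=2→t=3:
ΣP(t=3)Q(t=2) = 11.07×53 + 2.29×86 + 46.20×2 = 586.71 + 196.94 + 92.4 = 876.05
ΣP(t=2)Q(t=2) = 10.85×53 + 2.53×86 + 51.59×2 = 575.05 + 217.58 + 103.18 = 895.81
link = 876.05/895.81 = 0.977942
Chained index = 100 × 1.044230 × 1.191970 × 0.977942 = 121.7235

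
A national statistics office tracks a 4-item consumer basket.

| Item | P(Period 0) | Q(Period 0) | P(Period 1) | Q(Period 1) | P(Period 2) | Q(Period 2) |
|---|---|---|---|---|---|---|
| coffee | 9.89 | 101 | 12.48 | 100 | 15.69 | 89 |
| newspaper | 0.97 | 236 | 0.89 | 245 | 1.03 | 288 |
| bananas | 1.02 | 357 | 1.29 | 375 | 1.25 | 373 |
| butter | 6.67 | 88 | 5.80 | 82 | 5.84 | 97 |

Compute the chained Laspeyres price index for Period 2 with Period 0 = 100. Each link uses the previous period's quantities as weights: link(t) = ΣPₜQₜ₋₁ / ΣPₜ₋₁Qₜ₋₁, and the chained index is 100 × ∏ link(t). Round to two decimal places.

127.92

Link Period 0→Period 1:
ΣP(Period 1)Q(Period 0) = 12.48×101 + 0.89×236 + 1.29×357 + 5.80×88 = 1260.48 + 210.04 + 460.53 + 510.4 = 2441.45
ΣP(Period 0)Q(Period 0) = 9.89×101 + 0.97×236 + 1.02×357 + 6.67×88 = 998.89 + 228.92 + 364.14 + 586.96 = 2178.91
link = 2441.45/2178.91 = 1.120491
Link Period 1→Period 2:
ΣP(Period 2)Q(Period 1) = 15.69×100 + 1.03×245 + 1.25×375 + 5.84×82 = 1569 + 252.35 + 468.75 + 478.88 = 2768.98
ΣP(Period 1)Q(Period 1) = 12.48×100 + 0.89×245 + 1.29×375 + 5.80×82 = 1248 + 218.05 + 483.75 + 475.6 = 2425.4
link = 2768.98/2425.4 = 1.141659
Chained index = 100 × 1.120491 × 1.141659 = 127.9219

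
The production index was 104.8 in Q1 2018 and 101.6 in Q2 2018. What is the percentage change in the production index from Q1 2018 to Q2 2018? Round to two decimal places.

-3.05%

Change = (101.6 − 104.8) / 104.8 × 100
       = -3.2 / 104.8 × 100 = -3.0534%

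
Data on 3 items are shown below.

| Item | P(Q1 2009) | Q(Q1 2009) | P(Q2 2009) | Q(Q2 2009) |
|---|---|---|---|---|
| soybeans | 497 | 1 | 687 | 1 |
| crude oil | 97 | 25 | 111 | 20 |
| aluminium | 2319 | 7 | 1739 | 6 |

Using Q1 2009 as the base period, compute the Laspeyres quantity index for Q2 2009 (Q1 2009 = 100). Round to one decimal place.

Laspeyres quantity index uses base-period prices as weights.
ΣP(Q1 2009)·Q(Q2 2009) = 497×1 + 97×20 + 2319×6 = 497 + 1940 + 13914 = 16351
ΣP(Q1 2009)·Q(Q1 2009) = 497×1 + 97×25 + 2319×7 = 497 + 2425 + 16233 = 19155
Index = 16351 / 19155 × 100 = 85.3615

85.4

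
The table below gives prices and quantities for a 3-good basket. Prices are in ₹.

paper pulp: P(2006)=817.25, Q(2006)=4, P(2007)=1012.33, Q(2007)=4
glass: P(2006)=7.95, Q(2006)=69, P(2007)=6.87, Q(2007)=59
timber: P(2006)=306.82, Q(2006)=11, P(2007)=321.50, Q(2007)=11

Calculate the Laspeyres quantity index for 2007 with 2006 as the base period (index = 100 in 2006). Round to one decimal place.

98.9

Laspeyres quantity index uses base-period prices as weights.
ΣP(2006)·Q(2007) = 817.25×4 + 7.95×59 + 306.82×11 = 3269 + 469.05 + 3375.02 = 7113.07
ΣP(2006)·Q(2006) = 817.25×4 + 7.95×69 + 306.82×11 = 3269 + 548.55 + 3375.02 = 7192.57
Index = 7113.07 / 7192.57 × 100 = 98.8947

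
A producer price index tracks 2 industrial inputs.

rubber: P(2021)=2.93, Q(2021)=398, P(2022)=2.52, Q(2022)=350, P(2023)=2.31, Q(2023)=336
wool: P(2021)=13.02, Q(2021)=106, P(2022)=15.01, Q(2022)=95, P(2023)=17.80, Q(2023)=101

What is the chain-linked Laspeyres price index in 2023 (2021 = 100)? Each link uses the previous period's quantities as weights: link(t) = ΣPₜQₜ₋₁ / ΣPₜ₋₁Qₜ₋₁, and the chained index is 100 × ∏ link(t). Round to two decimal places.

Link 2021→2022:
ΣP(2022)Q(2021) = 2.52×398 + 15.01×106 = 1002.96 + 1591.06 = 2594.02
ΣP(2021)Q(2021) = 2.93×398 + 13.02×106 = 1166.14 + 1380.12 = 2546.26
link = 2594.02/2546.26 = 1.018757
Link 2022→2023:
ΣP(2023)Q(2022) = 2.31×350 + 17.80×95 = 808.5 + 1691 = 2499.5
ΣP(2022)Q(2022) = 2.52×350 + 15.01×95 = 882 + 1425.95 = 2307.95
link = 2499.5/2307.95 = 1.082996
Chained index = 100 × 1.018757 × 1.082996 = 110.3309

110.33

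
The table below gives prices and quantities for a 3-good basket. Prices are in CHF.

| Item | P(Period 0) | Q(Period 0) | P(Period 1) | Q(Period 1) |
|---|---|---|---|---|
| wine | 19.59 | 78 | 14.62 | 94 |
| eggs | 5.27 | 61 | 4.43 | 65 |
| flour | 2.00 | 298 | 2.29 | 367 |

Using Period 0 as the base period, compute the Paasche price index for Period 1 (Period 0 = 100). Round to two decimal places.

Paasche price index uses current-period quantities as weights.
ΣP(Period 1)·Q(Period 1) = 14.62×94 + 4.43×65 + 2.29×367 = 1374.28 + 287.95 + 840.43 = 2502.66
ΣP(Period 0)·Q(Period 1) = 19.59×94 + 5.27×65 + 2.00×367 = 1841.46 + 342.55 + 734 = 2918.01
Index = 2502.66 / 2918.01 × 100 = 85.7660

85.77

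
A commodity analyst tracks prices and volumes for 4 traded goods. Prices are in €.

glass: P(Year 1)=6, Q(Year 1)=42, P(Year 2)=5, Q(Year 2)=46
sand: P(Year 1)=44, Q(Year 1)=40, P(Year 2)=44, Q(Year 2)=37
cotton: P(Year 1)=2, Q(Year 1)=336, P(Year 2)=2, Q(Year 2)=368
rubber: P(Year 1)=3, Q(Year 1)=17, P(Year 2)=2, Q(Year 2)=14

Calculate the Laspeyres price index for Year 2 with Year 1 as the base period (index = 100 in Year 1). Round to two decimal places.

Laspeyres price index uses base-period quantities as weights.
ΣP(Year 2)·Q(Year 1) = 5×42 + 44×40 + 2×336 + 2×17 = 210 + 1760 + 672 + 34 = 2676
ΣP(Year 1)·Q(Year 1) = 6×42 + 44×40 + 2×336 + 3×17 = 252 + 1760 + 672 + 51 = 2735
Index = 2676 / 2735 × 100 = 97.8428

97.84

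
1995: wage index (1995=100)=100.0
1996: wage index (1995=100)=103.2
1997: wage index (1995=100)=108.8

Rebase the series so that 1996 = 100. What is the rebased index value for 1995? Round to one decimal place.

96.9

Rebased(1995) = 100.0 / 103.2 × 100 = 96.8992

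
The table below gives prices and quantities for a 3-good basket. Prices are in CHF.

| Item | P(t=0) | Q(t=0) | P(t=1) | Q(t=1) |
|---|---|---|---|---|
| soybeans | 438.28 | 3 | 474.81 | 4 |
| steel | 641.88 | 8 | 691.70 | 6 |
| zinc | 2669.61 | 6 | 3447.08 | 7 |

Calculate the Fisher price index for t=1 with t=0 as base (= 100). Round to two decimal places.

123.63

Laspeyres component (base-period weights):
ΣP(t=1)Q(t=0) = 474.81×3 + 691.70×8 + 3447.08×6 = 1424.43 + 5533.6 + 20682.48 = 27640.51
ΣP(t=0)Q(t=0) = 438.28×3 + 641.88×8 + 2669.61×6 = 1314.84 + 5135.04 + 16017.66 = 22467.54
L = 27640.51 / 22467.54 × 100 = 123.0242
Paasche component (current-period weights):
ΣP(t=1)Q(t=1) = 474.81×4 + 691.70×6 + 3447.08×7 = 1899.24 + 4150.2 + 24129.56 = 30179
ΣP(t=0)Q(t=1) = 438.28×4 + 641.88×6 + 2669.61×7 = 1753.12 + 3851.28 + 18687.27 = 24291.67
P = 30179 / 24291.67 × 100 = 124.2360
Fisher = √(L × P) = √(123.0242 × 124.2360) = 123.6286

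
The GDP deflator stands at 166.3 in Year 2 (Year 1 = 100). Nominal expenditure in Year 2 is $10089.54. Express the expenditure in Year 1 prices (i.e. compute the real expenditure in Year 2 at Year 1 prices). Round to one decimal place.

6067.1

Real = Nominal ÷ (Index/100) = 10089.54 ÷ (166.3/100)
     = 10089.54 ÷ 1.663 = 6067.0716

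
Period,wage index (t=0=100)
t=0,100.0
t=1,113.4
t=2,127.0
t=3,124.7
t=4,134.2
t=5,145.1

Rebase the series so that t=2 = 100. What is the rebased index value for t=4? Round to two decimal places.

Rebased(t=4) = 134.2 / 127.0 × 100 = 105.6693

105.67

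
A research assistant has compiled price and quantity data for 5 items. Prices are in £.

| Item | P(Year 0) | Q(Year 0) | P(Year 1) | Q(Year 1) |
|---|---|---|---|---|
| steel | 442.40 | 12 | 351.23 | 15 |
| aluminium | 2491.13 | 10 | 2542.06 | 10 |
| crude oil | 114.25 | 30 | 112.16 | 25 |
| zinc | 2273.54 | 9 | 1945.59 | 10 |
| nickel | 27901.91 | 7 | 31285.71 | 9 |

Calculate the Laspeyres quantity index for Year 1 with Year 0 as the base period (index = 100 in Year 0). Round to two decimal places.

Laspeyres quantity index uses base-period prices as weights.
ΣP(Year 0)·Q(Year 1) = 442.40×15 + 2491.13×10 + 114.25×25 + 2273.54×10 + 27901.91×9 = 6636 + 24911.3 + 2856.25 + 22735.4 + 251117.19 = 308256.14
ΣP(Year 0)·Q(Year 0) = 442.40×12 + 2491.13×10 + 114.25×30 + 2273.54×9 + 27901.91×7 = 5308.8 + 24911.3 + 3427.5 + 20461.86 + 195313.37 = 249422.83
Index = 308256.14 / 249422.83 × 100 = 123.5878

123.59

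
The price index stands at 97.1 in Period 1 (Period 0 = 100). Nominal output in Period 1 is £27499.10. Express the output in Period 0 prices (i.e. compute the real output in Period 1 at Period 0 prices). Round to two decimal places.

28320.39

Real = Nominal ÷ (Index/100) = 27499.10 ÷ (97.1/100)
     = 27499.10 ÷ 0.971 = 28320.3913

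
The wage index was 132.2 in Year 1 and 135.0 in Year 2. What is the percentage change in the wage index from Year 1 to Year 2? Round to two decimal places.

2.12%

Change = (135.0 − 132.2) / 132.2 × 100
       = 2.8 / 132.2 × 100 = 2.1180%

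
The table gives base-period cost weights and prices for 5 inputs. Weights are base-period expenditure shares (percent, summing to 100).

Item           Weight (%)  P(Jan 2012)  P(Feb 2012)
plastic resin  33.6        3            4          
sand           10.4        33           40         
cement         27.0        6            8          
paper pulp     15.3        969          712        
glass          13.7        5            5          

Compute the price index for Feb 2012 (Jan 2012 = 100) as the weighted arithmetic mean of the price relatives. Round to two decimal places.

plastic resin: 33.6 × (4/3) = 33.6 × 1.333333 = 44.8000
sand: 10.4 × (40/33) = 10.4 × 1.212121 = 12.6061
cement: 27.0 × (8/6) = 27.0 × 1.333333 = 36.0000
paper pulp: 15.3 × (712/969) = 15.3 × 0.734778 = 11.2421
glass: 13.7 × (5/5) = 13.7 × 1.000000 = 13.7000
Index = Σ wᵢ·(p₁ᵢ/p₀ᵢ) = 44.8000 + 12.6061 + 36.0000 + 11.2421 + 13.7000 = 118.3482

118.35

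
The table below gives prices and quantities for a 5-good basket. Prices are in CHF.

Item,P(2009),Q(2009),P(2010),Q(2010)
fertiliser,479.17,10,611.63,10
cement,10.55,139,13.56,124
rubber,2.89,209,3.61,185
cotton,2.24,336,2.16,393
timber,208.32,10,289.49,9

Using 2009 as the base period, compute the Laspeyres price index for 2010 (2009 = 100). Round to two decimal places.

127.62

Laspeyres price index uses base-period quantities as weights.
ΣP(2010)·Q(2009) = 611.63×10 + 13.56×139 + 3.61×209 + 2.16×336 + 289.49×10 = 6116.3 + 1884.84 + 754.49 + 725.76 + 2894.9 = 12376.29
ΣP(2009)·Q(2009) = 479.17×10 + 10.55×139 + 2.89×209 + 2.24×336 + 208.32×10 = 4791.7 + 1466.45 + 604.01 + 752.64 + 2083.2 = 9698
Index = 12376.29 / 9698 × 100 = 127.6169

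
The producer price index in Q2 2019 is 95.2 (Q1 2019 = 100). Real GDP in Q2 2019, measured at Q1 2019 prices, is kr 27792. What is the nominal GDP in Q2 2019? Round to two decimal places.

26457.98

Nominal = Real × (Index/100) = 27792 × (95.2/100)
        = 27792 × 0.952 = 26457.9840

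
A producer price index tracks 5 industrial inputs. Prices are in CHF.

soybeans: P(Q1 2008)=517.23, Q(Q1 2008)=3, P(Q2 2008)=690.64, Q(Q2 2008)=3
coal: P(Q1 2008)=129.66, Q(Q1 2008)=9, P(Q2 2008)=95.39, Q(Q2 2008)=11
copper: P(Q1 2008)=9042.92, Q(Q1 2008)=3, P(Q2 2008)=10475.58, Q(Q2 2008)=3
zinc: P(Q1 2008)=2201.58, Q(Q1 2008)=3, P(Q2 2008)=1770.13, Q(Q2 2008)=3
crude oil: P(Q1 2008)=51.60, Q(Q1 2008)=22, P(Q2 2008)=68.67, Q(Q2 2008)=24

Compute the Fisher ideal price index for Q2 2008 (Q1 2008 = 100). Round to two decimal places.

Laspeyres component (base-period weights):
ΣP(Q2 2008)Q(Q1 2008) = 690.64×3 + 95.39×9 + 10475.58×3 + 1770.13×3 + 68.67×22 = 2071.92 + 858.51 + 31426.74 + 5310.39 + 1510.74 = 41178.3
ΣP(Q1 2008)Q(Q1 2008) = 517.23×3 + 129.66×9 + 9042.92×3 + 2201.58×3 + 51.60×22 = 1551.69 + 1166.94 + 27128.76 + 6604.74 + 1135.2 = 37587.33
L = 41178.3 / 37587.33 × 100 = 109.5537
Paasche component (current-period weights):
ΣP(Q2 2008)Q(Q2 2008) = 690.64×3 + 95.39×11 + 10475.58×3 + 1770.13×3 + 68.67×24 = 2071.92 + 1049.29 + 31426.74 + 5310.39 + 1648.08 = 41506.42
ΣP(Q1 2008)Q(Q2 2008) = 517.23×3 + 129.66×11 + 9042.92×3 + 2201.58×3 + 51.60×24 = 1551.69 + 1426.26 + 27128.76 + 6604.74 + 1238.4 = 37949.85
P = 41506.42 / 37949.85 × 100 = 109.3718
Fisher = √(L × P) = √(109.5537 × 109.3718) = 109.4627

109.46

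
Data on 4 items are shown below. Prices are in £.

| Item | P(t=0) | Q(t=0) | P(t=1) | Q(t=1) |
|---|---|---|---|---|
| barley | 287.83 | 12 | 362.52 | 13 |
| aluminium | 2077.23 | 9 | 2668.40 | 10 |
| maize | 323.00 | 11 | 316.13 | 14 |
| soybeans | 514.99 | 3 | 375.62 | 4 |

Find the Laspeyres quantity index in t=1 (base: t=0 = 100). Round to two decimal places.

Laspeyres quantity index uses base-period prices as weights.
ΣP(t=0)·Q(t=1) = 287.83×13 + 2077.23×10 + 323.00×14 + 514.99×4 = 3741.79 + 20772.3 + 4522 + 2059.96 = 31096.05
ΣP(t=0)·Q(t=0) = 287.83×12 + 2077.23×9 + 323.00×11 + 514.99×3 = 3453.96 + 18695.07 + 3553 + 1544.97 = 27247
Index = 31096.05 / 27247 × 100 = 114.1265

114.13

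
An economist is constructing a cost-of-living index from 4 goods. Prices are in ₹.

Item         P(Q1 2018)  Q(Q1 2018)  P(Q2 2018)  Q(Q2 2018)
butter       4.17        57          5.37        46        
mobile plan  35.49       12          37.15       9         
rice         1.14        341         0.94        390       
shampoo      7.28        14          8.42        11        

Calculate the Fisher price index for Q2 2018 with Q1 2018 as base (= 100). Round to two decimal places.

101.78

Laspeyres component (base-period weights):
ΣP(Q2 2018)Q(Q1 2018) = 5.37×57 + 37.15×12 + 0.94×341 + 8.42×14 = 306.09 + 445.8 + 320.54 + 117.88 = 1190.31
ΣP(Q1 2018)Q(Q1 2018) = 4.17×57 + 35.49×12 + 1.14×341 + 7.28×14 = 237.69 + 425.88 + 388.74 + 101.92 = 1154.23
L = 1190.31 / 1154.23 × 100 = 103.1259
Paasche component (current-period weights):
ΣP(Q2 2018)Q(Q2 2018) = 5.37×46 + 37.15×9 + 0.94×390 + 8.42×11 = 247.02 + 334.35 + 366.6 + 92.62 = 1040.59
ΣP(Q1 2018)Q(Q2 2018) = 4.17×46 + 35.49×9 + 1.14×390 + 7.28×11 = 191.82 + 319.41 + 444.6 + 80.08 = 1035.91
P = 1040.59 / 1035.91 × 100 = 100.4518
Fisher = √(L × P) = √(103.1259 × 100.4518) = 101.7801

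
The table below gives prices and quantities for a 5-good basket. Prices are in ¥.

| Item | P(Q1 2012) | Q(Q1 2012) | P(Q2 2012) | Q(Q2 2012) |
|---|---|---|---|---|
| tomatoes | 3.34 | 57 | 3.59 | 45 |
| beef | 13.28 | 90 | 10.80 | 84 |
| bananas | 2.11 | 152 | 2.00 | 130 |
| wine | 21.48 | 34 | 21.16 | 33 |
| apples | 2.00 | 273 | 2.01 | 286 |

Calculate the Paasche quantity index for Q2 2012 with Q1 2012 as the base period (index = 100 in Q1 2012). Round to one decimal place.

Paasche quantity index uses current-period prices as weights.
ΣP(Q2 2012)·Q(Q2 2012) = 3.59×45 + 10.80×84 + 2.00×130 + 21.16×33 + 2.01×286 = 161.55 + 907.2 + 260 + 698.28 + 574.86 = 2601.89
ΣP(Q2 2012)·Q(Q1 2012) = 3.59×57 + 10.80×90 + 2.00×152 + 21.16×34 + 2.01×273 = 204.63 + 972 + 304 + 719.44 + 548.73 = 2748.8
Index = 2601.89 / 2748.8 × 100 = 94.6555

94.7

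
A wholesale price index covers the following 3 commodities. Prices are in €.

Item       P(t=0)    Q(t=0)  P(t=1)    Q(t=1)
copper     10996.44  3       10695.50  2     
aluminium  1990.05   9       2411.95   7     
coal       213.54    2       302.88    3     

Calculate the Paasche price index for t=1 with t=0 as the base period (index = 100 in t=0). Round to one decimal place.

Paasche price index uses current-period quantities as weights.
ΣP(t=1)·Q(t=1) = 10695.50×2 + 2411.95×7 + 302.88×3 = 21391 + 16883.65 + 908.64 = 39183.29
ΣP(t=0)·Q(t=1) = 10996.44×2 + 1990.05×7 + 213.54×3 = 21992.88 + 13930.35 + 640.62 = 36563.85
Index = 39183.29 / 36563.85 × 100 = 107.1640

107.2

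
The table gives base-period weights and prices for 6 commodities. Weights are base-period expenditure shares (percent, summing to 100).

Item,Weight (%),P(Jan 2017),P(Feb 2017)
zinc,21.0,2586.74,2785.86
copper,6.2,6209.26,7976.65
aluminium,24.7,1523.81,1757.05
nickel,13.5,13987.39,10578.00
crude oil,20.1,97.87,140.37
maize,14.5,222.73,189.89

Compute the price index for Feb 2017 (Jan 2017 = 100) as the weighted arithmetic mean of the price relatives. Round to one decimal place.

110.5

zinc: 21.0 × (2785.86/2586.74) = 21.0 × 1.076977 = 22.6165
copper: 6.2 × (7976.65/6209.26) = 6.2 × 1.284638 = 7.9648
aluminium: 24.7 × (1757.05/1523.81) = 24.7 × 1.153064 = 28.4807
nickel: 13.5 × (10578.00/13987.39) = 13.5 × 0.756253 = 10.2094
crude oil: 20.1 × (140.37/97.87) = 20.1 × 1.434250 = 28.8284
maize: 14.5 × (189.89/222.73) = 14.5 × 0.852557 = 12.3621
Index = Σ wᵢ·(p₁ᵢ/p₀ᵢ) = 22.6165 + 7.9648 + 28.4807 + 10.2094 + 28.8284 + 12.3621 = 110.4618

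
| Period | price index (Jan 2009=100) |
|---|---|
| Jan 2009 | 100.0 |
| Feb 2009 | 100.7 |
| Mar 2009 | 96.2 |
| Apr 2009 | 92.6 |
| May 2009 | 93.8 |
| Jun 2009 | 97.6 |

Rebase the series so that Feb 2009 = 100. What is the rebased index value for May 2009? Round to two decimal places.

Rebased(May 2009) = 93.8 / 100.7 × 100 = 93.1480

93.15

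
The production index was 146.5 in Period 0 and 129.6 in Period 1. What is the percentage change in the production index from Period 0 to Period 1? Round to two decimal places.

-11.54%

Change = (129.6 − 146.5) / 146.5 × 100
       = -16.9 / 146.5 × 100 = -11.5358%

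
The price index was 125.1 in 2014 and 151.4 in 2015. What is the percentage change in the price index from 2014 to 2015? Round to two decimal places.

Change = (151.4 − 125.1) / 125.1 × 100
       = 26.3 / 125.1 × 100 = 21.0232%

21.02%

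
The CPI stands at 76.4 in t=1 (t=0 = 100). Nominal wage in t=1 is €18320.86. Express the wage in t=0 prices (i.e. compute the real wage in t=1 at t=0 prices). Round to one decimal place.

Real = Nominal ÷ (Index/100) = 18320.86 ÷ (76.4/100)
     = 18320.86 ÷ 0.764 = 23980.1832

23980.2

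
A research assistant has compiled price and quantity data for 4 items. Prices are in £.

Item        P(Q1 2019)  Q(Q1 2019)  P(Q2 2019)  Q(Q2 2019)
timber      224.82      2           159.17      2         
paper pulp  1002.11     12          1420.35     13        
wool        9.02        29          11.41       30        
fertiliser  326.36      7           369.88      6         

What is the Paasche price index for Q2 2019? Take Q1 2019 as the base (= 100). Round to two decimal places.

Paasche price index uses current-period quantities as weights.
ΣP(Q2 2019)·Q(Q2 2019) = 159.17×2 + 1420.35×13 + 11.41×30 + 369.88×6 = 318.34 + 18464.55 + 342.3 + 2219.28 = 21344.47
ΣP(Q1 2019)·Q(Q2 2019) = 224.82×2 + 1002.11×13 + 9.02×30 + 326.36×6 = 449.64 + 13027.43 + 270.6 + 1958.16 = 15705.83
Index = 21344.47 / 15705.83 × 100 = 135.9016

135.90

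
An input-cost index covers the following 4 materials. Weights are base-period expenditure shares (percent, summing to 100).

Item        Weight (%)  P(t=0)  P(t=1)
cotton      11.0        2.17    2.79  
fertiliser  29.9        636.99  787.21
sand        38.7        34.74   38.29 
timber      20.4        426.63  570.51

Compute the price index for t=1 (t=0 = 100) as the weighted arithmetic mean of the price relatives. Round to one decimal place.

cotton: 11.0 × (2.79/2.17) = 11.0 × 1.285714 = 14.1429
fertiliser: 29.9 × (787.21/636.99) = 29.9 × 1.235828 = 36.9513
sand: 38.7 × (38.29/34.74) = 38.7 × 1.102188 = 42.6547
timber: 20.4 × (570.51/426.63) = 20.4 × 1.337248 = 27.2799
Index = Σ wᵢ·(p₁ᵢ/p₀ᵢ) = 14.1429 + 36.9513 + 42.6547 + 27.2799 = 121.0286

121.0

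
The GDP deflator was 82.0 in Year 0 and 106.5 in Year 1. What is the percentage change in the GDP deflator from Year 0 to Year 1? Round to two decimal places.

29.88%

Change = (106.5 − 82.0) / 82.0 × 100
       = 24.5 / 82.0 × 100 = 29.8780%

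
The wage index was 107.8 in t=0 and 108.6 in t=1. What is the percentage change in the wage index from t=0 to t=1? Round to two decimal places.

0.74%

Change = (108.6 − 107.8) / 107.8 × 100
       = 0.8 / 107.8 × 100 = 0.7421%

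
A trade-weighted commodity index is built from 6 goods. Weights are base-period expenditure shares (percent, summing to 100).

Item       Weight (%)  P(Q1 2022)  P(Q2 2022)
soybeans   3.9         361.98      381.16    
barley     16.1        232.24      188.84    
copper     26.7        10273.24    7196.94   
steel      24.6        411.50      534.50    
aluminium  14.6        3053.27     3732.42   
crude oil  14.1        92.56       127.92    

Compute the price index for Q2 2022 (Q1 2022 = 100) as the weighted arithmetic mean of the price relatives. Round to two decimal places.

105.19

soybeans: 3.9 × (381.16/361.98) = 3.9 × 1.052986 = 4.1066
barley: 16.1 × (188.84/232.24) = 16.1 × 0.813124 = 13.0913
copper: 26.7 × (7196.94/10273.24) = 26.7 × 0.700552 = 18.7047
steel: 24.6 × (534.50/411.50) = 24.6 × 1.298906 = 31.9531
aluminium: 14.6 × (3732.42/3053.27) = 14.6 × 1.222434 = 17.8475
crude oil: 14.1 × (127.92/92.56) = 14.1 × 1.382022 = 19.4865
Index = Σ wᵢ·(p₁ᵢ/p₀ᵢ) = 4.1066 + 13.0913 + 18.7047 + 31.9531 + 17.8475 + 19.4865 = 105.1898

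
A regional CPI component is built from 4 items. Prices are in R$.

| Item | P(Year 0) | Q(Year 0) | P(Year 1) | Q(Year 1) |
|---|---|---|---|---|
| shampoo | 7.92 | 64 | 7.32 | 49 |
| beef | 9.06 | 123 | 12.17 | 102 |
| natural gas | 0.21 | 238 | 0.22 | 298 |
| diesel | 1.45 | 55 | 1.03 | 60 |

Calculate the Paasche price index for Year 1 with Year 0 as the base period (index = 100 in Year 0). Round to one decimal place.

118.2

Paasche price index uses current-period quantities as weights.
ΣP(Year 1)·Q(Year 1) = 7.32×49 + 12.17×102 + 0.22×298 + 1.03×60 = 358.68 + 1241.34 + 65.56 + 61.8 = 1727.38
ΣP(Year 0)·Q(Year 1) = 7.92×49 + 9.06×102 + 0.21×298 + 1.45×60 = 388.08 + 924.12 + 62.58 + 87 = 1461.78
Index = 1727.38 / 1461.78 × 100 = 118.1696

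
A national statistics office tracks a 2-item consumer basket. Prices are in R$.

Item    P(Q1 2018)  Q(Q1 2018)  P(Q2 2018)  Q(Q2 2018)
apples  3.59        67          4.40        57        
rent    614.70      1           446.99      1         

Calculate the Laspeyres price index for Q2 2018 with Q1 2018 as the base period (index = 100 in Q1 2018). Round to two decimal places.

86.74

Laspeyres price index uses base-period quantities as weights.
ΣP(Q2 2018)·Q(Q1 2018) = 4.40×67 + 446.99×1 = 294.8 + 446.99 = 741.79
ΣP(Q1 2018)·Q(Q1 2018) = 3.59×67 + 614.70×1 = 240.53 + 614.7 = 855.23
Index = 741.79 / 855.23 × 100 = 86.7357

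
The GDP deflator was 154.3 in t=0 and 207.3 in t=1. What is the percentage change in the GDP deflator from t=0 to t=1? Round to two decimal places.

34.35%

Change = (207.3 − 154.3) / 154.3 × 100
       = 53.0 / 154.3 × 100 = 34.3487%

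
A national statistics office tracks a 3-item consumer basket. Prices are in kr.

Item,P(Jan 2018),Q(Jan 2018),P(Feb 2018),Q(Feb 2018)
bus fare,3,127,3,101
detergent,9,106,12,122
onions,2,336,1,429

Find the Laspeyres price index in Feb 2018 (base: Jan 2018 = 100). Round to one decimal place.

99.1

Laspeyres price index uses base-period quantities as weights.
ΣP(Feb 2018)·Q(Jan 2018) = 3×127 + 12×106 + 1×336 = 381 + 1272 + 336 = 1989
ΣP(Jan 2018)·Q(Jan 2018) = 3×127 + 9×106 + 2×336 = 381 + 954 + 672 = 2007
Index = 1989 / 2007 × 100 = 99.1031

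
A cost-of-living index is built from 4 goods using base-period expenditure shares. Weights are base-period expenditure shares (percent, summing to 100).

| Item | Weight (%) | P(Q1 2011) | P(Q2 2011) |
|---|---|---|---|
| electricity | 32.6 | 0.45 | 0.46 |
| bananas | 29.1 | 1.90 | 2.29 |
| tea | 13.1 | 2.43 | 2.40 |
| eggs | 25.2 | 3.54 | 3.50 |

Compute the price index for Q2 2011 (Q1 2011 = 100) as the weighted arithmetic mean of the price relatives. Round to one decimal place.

106.3

electricity: 32.6 × (0.46/0.45) = 32.6 × 1.022222 = 33.3244
bananas: 29.1 × (2.29/1.90) = 29.1 × 1.205263 = 35.0732
tea: 13.1 × (2.40/2.43) = 13.1 × 0.987654 = 12.9383
eggs: 25.2 × (3.50/3.54) = 25.2 × 0.988701 = 24.9153
Index = Σ wᵢ·(p₁ᵢ/p₀ᵢ) = 33.3244 + 35.0732 + 12.9383 + 24.9153 = 106.2511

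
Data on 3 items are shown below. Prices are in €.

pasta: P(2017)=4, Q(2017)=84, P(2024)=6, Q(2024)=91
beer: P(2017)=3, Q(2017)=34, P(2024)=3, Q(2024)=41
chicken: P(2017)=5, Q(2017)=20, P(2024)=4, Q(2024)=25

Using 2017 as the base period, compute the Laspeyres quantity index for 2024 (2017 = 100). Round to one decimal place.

Laspeyres quantity index uses base-period prices as weights.
ΣP(2017)·Q(2024) = 4×91 + 3×41 + 5×25 = 364 + 123 + 125 = 612
ΣP(2017)·Q(2017) = 4×84 + 3×34 + 5×20 = 336 + 102 + 100 = 538
Index = 612 / 538 × 100 = 113.7546

113.8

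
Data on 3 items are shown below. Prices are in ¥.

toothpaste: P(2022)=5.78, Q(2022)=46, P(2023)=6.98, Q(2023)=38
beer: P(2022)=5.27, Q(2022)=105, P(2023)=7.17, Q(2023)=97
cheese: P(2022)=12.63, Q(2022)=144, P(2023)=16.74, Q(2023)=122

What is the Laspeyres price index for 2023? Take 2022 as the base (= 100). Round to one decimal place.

132.1

Laspeyres price index uses base-period quantities as weights.
ΣP(2023)·Q(2022) = 6.98×46 + 7.17×105 + 16.74×144 = 321.08 + 752.85 + 2410.56 = 3484.49
ΣP(2022)·Q(2022) = 5.78×46 + 5.27×105 + 12.63×144 = 265.88 + 553.35 + 1818.72 = 2637.95
Index = 3484.49 / 2637.95 × 100 = 132.0908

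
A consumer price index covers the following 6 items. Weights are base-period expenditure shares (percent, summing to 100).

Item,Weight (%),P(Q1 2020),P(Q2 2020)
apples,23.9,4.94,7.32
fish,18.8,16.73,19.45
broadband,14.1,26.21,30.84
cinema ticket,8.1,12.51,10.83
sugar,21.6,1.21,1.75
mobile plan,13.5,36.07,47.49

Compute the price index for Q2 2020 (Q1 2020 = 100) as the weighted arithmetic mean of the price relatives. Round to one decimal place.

129.9

apples: 23.9 × (7.32/4.94) = 23.9 × 1.481781 = 35.4146
fish: 18.8 × (19.45/16.73) = 18.8 × 1.162582 = 21.8565
broadband: 14.1 × (30.84/26.21) = 14.1 × 1.176650 = 16.5908
cinema ticket: 8.1 × (10.83/12.51) = 8.1 × 0.865707 = 7.0122
sugar: 21.6 × (1.75/1.21) = 21.6 × 1.446281 = 31.2397
mobile plan: 13.5 × (47.49/36.07) = 13.5 × 1.316607 = 17.7742
Index = Σ wᵢ·(p₁ᵢ/p₀ᵢ) = 35.4146 + 21.8565 + 16.5908 + 7.0122 + 31.2397 + 17.7742 = 129.8880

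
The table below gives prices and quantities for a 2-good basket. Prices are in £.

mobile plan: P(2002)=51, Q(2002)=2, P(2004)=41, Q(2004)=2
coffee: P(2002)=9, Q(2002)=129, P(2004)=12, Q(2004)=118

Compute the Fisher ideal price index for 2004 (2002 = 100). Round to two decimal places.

Laspeyres component (base-period weights):
ΣP(2004)Q(2002) = 41×2 + 12×129 = 82 + 1548 = 1630
ΣP(2002)Q(2002) = 51×2 + 9×129 = 102 + 1161 = 1263
L = 1630 / 1263 × 100 = 129.0578
Paasche component (current-period weights):
ΣP(2004)Q(2004) = 41×2 + 12×118 = 82 + 1416 = 1498
ΣP(2002)Q(2004) = 51×2 + 9×118 = 102 + 1062 = 1164
P = 1498 / 1164 × 100 = 128.6942
Fisher = √(L × P) = √(129.0578 × 128.6942) = 128.8759

128.88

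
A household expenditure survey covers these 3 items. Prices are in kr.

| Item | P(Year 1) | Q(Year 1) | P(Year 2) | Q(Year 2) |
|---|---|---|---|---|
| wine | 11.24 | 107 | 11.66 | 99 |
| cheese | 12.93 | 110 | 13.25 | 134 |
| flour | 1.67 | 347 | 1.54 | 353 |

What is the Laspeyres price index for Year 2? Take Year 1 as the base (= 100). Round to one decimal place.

Laspeyres price index uses base-period quantities as weights.
ΣP(Year 2)·Q(Year 1) = 11.66×107 + 13.25×110 + 1.54×347 = 1247.62 + 1457.5 + 534.38 = 3239.5
ΣP(Year 1)·Q(Year 1) = 11.24×107 + 12.93×110 + 1.67×347 = 1202.68 + 1422.3 + 579.49 = 3204.47
Index = 3239.5 / 3204.47 × 100 = 101.0932

101.1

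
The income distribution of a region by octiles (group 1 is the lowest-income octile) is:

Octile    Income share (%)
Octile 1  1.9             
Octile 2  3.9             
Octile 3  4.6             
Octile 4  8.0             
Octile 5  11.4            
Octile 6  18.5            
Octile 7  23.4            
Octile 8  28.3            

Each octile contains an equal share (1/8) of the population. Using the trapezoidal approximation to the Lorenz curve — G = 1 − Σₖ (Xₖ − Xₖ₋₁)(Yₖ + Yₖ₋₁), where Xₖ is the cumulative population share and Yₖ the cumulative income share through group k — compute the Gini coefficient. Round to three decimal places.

0.409

Cumulative income shares Yₖ: 0.0190, 0.0580, 0.1040, 0.1840, 0.2980, 0.4830, 0.7170, 1.0000
Σ (Xₖ−Xₖ₋₁)(Yₖ+Yₖ₋₁) = (1/8)(0.0190+0.0000) + (1/8)(0.0580+0.0190) + (1/8)(0.1040+0.0580) + (1/8)(0.1840+0.1040) + (1/8)(0.2980+0.1840) + (1/8)(0.4830+0.2980) + (1/8)(0.7170+0.4830) + (1/8)(1.0000+0.7170)
  = 0.0024 + 0.0096 + 0.0202 + 0.0360 + 0.0602 + 0.0976 + 0.1500 + 0.2146 = 0.5907
G = 1 − 0.5907 = 0.4093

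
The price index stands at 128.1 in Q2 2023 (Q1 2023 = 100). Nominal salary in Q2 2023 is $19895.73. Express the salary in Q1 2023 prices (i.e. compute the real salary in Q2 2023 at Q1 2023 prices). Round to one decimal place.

15531.4

Real = Nominal ÷ (Index/100) = 19895.73 ÷ (128.1/100)
     = 19895.73 ÷ 1.281 = 15531.4052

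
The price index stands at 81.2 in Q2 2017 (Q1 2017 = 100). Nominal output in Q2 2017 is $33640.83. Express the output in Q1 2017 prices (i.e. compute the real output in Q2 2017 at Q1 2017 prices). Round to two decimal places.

Real = Nominal ÷ (Index/100) = 33640.83 ÷ (81.2/100)
     = 33640.83 ÷ 0.812 = 41429.5936

41429.59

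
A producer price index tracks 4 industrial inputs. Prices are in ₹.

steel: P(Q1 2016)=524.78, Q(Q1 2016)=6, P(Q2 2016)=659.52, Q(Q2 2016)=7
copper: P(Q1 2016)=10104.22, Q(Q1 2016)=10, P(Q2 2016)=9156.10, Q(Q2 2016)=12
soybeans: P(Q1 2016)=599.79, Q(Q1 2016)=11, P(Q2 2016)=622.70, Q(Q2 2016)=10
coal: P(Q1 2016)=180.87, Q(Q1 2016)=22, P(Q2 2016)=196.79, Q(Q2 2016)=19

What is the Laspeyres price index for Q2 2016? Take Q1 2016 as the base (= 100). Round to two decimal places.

92.97

Laspeyres price index uses base-period quantities as weights.
ΣP(Q2 2016)·Q(Q1 2016) = 659.52×6 + 9156.10×10 + 622.70×11 + 196.79×22 = 3957.12 + 91561 + 6849.7 + 4329.38 = 106697.2
ΣP(Q1 2016)·Q(Q1 2016) = 524.78×6 + 10104.22×10 + 599.79×11 + 180.87×22 = 3148.68 + 101042.2 + 6597.69 + 3979.14 = 114767.71
Index = 106697.2 / 114767.71 × 100 = 92.9680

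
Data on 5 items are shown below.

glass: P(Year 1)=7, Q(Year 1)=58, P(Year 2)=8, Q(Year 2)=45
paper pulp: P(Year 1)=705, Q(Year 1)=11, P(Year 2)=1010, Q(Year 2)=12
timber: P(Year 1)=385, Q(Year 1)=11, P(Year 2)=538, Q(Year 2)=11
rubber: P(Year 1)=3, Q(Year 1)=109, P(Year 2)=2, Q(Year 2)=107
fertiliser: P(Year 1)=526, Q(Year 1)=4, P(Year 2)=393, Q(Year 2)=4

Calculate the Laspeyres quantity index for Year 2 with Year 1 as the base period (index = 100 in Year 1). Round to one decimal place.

Laspeyres quantity index uses base-period prices as weights.
ΣP(Year 1)·Q(Year 2) = 7×45 + 705×12 + 385×11 + 3×107 + 526×4 = 315 + 8460 + 4235 + 321 + 2104 = 15435
ΣP(Year 1)·Q(Year 1) = 7×58 + 705×11 + 385×11 + 3×109 + 526×4 = 406 + 7755 + 4235 + 327 + 2104 = 14827
Index = 15435 / 14827 × 100 = 104.1006

104.1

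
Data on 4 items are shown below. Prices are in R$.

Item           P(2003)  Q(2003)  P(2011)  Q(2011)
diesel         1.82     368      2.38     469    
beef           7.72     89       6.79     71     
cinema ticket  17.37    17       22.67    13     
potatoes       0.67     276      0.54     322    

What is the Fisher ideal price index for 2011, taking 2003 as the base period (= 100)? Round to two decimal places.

110.89

Laspeyres component (base-period weights):
ΣP(2011)Q(2003) = 2.38×368 + 6.79×89 + 22.67×17 + 0.54×276 = 875.84 + 604.31 + 385.39 + 149.04 = 2014.58
ΣP(2003)Q(2003) = 1.82×368 + 7.72×89 + 17.37×17 + 0.67×276 = 669.76 + 687.08 + 295.29 + 184.92 = 1837.05
L = 2014.58 / 1837.05 × 100 = 109.6639
Paasche component (current-period weights):
ΣP(2011)Q(2011) = 2.38×469 + 6.79×71 + 22.67×13 + 0.54×322 = 1116.22 + 482.09 + 294.71 + 173.88 = 2066.9
ΣP(2003)Q(2011) = 1.82×469 + 7.72×71 + 17.37×13 + 0.67×322 = 853.58 + 548.12 + 225.81 + 215.74 = 1843.25
P = 2066.9 / 1843.25 × 100 = 112.1335
Fisher = √(L × P) = √(109.6639 × 112.1335) = 110.8918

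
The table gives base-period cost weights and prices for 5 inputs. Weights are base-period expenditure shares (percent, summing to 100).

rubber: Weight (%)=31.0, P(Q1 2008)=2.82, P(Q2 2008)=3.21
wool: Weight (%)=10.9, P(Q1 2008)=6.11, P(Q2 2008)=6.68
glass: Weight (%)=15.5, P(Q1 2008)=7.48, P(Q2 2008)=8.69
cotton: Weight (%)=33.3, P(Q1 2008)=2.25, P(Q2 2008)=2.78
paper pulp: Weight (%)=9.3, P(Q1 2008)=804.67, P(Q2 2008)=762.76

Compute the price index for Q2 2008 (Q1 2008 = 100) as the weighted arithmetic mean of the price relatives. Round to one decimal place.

rubber: 31.0 × (3.21/2.82) = 31.0 × 1.138298 = 35.2872
wool: 10.9 × (6.68/6.11) = 10.9 × 1.093290 = 11.9169
glass: 15.5 × (8.69/7.48) = 15.5 × 1.161765 = 18.0074
cotton: 33.3 × (2.78/2.25) = 33.3 × 1.235556 = 41.1440
paper pulp: 9.3 × (762.76/804.67) = 9.3 × 0.947917 = 8.8156
Index = Σ wᵢ·(p₁ᵢ/p₀ᵢ) = 35.2872 + 11.9169 + 18.0074 + 41.1440 + 8.8156 = 115.1711

115.2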